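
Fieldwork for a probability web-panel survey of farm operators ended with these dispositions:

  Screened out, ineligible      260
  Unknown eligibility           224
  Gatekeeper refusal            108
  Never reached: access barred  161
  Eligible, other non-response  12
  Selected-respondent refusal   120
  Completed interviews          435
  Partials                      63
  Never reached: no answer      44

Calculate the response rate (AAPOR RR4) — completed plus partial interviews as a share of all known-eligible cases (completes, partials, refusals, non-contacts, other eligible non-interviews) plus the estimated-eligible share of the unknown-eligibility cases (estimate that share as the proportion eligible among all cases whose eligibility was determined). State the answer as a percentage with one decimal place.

Refusal or break-off = 108 + 120 = 228
Non-contacts = 44 + 161 = 205
Numerator: 435 + 63 = 498
Eligible (known): 435 + 63 + 228 + 205 + 12 = 943
e = 943 / (943 + 260) = 943 / 1203 = 0.7839
Estimated eligible among unknowns: 0.7839 × 224 = 175.59
Base: 943 + 175.59 = 1118.59
RR4 = 498 / 1118.59 = 0.4452

44.5%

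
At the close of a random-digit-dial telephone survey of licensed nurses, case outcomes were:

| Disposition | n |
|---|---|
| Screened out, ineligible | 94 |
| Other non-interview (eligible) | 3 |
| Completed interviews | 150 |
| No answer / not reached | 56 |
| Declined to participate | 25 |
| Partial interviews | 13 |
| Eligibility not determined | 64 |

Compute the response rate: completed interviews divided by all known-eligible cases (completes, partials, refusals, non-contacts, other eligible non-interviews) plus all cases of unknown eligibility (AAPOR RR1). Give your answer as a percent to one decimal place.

Top = 150
Base = 150 + 13 + 25 + 56 + 3 + 64 = 311
RR1 = 150 / 311 = 0.4823

48.2%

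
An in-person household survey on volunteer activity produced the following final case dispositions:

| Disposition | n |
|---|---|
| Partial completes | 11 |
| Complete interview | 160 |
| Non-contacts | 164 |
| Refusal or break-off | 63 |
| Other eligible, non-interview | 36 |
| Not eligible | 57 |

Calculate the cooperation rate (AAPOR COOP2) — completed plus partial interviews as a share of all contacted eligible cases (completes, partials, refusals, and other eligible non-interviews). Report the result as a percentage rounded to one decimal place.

Top: 160 + 11 = 171
Denominator: 160 + 11 + 63 + 36 = 270
COOP2 = 171 / 270 = 0.6333

63.3%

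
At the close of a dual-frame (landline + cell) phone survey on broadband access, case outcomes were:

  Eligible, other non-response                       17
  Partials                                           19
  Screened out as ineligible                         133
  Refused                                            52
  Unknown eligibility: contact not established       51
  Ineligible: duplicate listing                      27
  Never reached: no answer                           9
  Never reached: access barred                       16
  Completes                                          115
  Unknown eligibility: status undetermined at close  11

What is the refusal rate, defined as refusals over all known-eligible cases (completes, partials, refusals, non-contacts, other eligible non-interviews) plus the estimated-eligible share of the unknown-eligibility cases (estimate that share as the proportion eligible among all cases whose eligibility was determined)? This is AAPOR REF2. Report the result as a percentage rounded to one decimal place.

19.7%

No answer / not reached = 9 + 16 = 25
Unknown if eligible = 51 + 11 = 62
Out of scope = 133 + 27 = 160
Numerator = 52
Known eligible = 115 + 19 + 52 + 25 + 17 = 228
e = 228 / (228 + 160) = 228 / 388 = 0.5876
Eligible share of unknowns = 0.5876 × 62 = 36.43
Denominator = 228 + 36.43 = 264.43
REF2 = 52 / 264.43 = 0.1966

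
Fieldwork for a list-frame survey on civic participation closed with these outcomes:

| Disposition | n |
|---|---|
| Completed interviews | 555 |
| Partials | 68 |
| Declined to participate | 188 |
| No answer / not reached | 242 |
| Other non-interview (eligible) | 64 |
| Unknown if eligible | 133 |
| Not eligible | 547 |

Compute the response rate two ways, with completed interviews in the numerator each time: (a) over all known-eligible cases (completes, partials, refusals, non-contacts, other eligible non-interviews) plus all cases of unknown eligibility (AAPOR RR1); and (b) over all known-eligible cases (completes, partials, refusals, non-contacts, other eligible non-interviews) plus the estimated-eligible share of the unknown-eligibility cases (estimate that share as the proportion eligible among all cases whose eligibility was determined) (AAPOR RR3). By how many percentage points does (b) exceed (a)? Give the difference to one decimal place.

1.6

Num → 555
Base → 555 + 68 + 188 + 242 + 64 + 133 = 1250
RR1 = 555 / 1250 = 0.4440
Determined eligible → 555 + 68 + 188 + 242 + 64 = 1117
e = 1117 / (1117 + 547) = 1117 / 1664 = 0.6713
e × U → 0.6713 × 133 = 89.28
Base → 1117 + 89.28 = 1206.28
RR3 = 555 / 1206.28 = 0.4601
Difference = 46.01 − 44.40 = 1.61 percentage points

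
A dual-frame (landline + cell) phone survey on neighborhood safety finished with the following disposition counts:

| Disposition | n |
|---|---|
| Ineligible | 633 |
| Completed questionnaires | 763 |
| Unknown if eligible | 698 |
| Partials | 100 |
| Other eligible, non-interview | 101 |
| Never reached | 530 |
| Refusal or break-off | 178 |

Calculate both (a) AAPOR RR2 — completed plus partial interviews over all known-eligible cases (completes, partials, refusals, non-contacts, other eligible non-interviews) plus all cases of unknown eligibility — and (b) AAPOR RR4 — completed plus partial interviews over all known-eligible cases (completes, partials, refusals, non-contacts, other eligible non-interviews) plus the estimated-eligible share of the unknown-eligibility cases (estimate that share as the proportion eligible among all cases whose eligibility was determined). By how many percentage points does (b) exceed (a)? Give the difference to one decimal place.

3.2

Top = 763 + 100 = 863
Base = 763 + 100 + 178 + 530 + 101 + 698 = 2370
RR2 = 863 / 2370 = 0.3641
Eligible (known) = 763 + 100 + 178 + 530 + 101 = 1672
e = 1672 / (1672 + 633) = 1672 / 2305 = 0.7254
Eligible share of unknowns = 0.7254 × 698 = 506.33
Base = 1672 + 506.33 = 2178.33
RR4 = 863 / 2178.33 = 0.3962
Difference = 39.62 − 36.41 = 3.21 percentage points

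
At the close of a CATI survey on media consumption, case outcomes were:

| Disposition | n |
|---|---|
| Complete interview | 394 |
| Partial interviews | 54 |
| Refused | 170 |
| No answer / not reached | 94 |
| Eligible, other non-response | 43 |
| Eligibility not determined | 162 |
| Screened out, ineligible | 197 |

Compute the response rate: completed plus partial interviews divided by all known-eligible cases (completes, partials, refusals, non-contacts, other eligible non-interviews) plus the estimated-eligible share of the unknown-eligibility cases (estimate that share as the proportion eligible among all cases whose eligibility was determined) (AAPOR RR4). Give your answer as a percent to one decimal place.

50.7%

Top: 394 + 54 = 448
Eligible (known): 394 + 54 + 170 + 94 + 43 = 755
e = 755 / (755 + 197) = 755 / 952 = 0.7931
e × U: 0.7931 × 162 = 128.48
Base: 755 + 128.48 = 883.48
RR4 = 448 / 883.48 = 0.5071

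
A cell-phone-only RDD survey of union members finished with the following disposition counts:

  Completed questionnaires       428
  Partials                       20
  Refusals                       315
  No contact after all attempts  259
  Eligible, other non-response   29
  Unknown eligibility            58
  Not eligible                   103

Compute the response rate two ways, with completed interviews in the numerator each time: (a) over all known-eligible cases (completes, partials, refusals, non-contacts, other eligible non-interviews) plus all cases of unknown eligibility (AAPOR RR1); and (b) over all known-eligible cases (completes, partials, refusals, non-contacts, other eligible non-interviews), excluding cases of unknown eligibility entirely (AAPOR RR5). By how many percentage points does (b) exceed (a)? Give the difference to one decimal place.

Top → 428
Denom → 428 + 20 + 315 + 259 + 29 + 58 = 1109
RR1 = 428 / 1109 = 0.3859
Denom → 428 + 20 + 315 + 259 + 29 = 1051
RR5 = 428 / 1051 = 0.4072
Difference = 40.72 − 38.59 = 2.13 percentage points

2.1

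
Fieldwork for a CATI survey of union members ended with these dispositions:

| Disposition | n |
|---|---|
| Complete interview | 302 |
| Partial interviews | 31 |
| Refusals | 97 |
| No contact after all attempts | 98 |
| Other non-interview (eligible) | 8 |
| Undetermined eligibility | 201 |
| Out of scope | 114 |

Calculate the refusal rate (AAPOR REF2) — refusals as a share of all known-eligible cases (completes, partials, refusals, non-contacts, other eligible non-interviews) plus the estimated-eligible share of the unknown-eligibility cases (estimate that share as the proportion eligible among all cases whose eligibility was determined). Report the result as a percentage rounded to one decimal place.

13.8%

Numerator: 97
Known eligible: 302 + 31 + 97 + 98 + 8 = 536
e = 536 / (536 + 114) = 536 / 650 = 0.8246
Eligible share of unknowns: 0.8246 × 201 = 165.74
Denom: 536 + 165.74 = 701.74
REF2 = 97 / 701.74 = 0.1382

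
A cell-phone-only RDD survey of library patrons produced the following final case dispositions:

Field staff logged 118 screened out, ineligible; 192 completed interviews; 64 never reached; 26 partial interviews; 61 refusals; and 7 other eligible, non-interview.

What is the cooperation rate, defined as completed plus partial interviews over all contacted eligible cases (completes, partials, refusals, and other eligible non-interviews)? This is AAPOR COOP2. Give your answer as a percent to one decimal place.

76.2%

Numerator → 192 + 26 = 218
Denom → 192 + 26 + 61 + 7 = 286
COOP2 = 218 / 286 = 0.7622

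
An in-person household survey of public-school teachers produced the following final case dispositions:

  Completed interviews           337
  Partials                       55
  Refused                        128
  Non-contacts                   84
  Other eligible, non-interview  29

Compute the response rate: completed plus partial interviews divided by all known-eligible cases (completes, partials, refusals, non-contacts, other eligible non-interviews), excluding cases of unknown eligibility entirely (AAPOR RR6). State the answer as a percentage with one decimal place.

61.9%

Top: 337 + 55 = 392
Denom: 337 + 55 + 128 + 84 + 29 = 633
RR6 = 392 / 633 = 0.6193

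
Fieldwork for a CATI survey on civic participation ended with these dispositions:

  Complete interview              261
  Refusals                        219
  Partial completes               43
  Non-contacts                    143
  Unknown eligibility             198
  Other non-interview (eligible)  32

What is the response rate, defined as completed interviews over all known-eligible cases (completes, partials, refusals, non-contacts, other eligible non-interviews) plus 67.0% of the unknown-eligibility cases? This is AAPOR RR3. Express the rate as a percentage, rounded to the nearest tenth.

31.4%

Numerator = 261
Known eligible = 261 + 43 + 219 + 143 + 32 = 698
Eligible share of unknowns = 0.6700 × 198 = 132.66
Base = 698 + 132.66 = 830.66
RR3 = 261 / 830.66 = 0.3142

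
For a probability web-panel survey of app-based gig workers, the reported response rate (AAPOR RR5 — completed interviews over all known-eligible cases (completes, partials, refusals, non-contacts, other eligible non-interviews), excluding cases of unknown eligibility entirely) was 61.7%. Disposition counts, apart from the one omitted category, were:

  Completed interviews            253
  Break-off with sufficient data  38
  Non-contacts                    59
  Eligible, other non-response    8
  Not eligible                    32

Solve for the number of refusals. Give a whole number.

RR5 = 253 / D = 0.617
D = 253 / 0.617 = 410.0
Rest of base = 358
refusals = 410.0 − 358 ≈ 52

52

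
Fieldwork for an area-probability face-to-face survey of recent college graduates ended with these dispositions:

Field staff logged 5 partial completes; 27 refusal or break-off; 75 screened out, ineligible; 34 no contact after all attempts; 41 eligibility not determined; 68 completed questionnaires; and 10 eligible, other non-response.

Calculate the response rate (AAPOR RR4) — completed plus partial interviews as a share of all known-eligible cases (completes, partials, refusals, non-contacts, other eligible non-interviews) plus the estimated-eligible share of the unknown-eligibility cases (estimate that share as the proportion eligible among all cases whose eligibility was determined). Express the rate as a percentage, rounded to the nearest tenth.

42.7%

Num → 68 + 5 = 73
Determined eligible → 68 + 5 + 27 + 34 + 10 = 144
e = 144 / (144 + 75) = 144 / 219 = 0.6575
Estimated eligible among unknowns → 0.6575 × 41 = 26.96
Base → 144 + 26.96 = 170.96
RR4 = 73 / 170.96 = 0.4270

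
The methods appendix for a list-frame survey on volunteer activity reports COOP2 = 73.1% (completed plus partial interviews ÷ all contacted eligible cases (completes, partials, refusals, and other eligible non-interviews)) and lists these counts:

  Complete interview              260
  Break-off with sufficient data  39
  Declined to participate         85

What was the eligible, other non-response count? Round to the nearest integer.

25

Numerator → 260 + 39 = 299
COOP2 = 299 / D = 0.731
D = 299 / 0.731 = 409.0
Remaining denominator categories sum to 384
eligible, other non-response = 409.0 − 384 ≈ 25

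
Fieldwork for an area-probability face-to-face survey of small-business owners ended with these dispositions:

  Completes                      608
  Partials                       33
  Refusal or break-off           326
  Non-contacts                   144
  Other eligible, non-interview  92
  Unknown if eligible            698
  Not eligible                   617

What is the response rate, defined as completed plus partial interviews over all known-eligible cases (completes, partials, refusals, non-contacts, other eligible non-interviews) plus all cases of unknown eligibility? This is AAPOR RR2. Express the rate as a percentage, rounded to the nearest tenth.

Num → 608 + 33 = 641
Denominator → 608 + 33 + 326 + 144 + 92 + 698 = 1901
RR2 = 641 / 1901 = 0.3372

33.7%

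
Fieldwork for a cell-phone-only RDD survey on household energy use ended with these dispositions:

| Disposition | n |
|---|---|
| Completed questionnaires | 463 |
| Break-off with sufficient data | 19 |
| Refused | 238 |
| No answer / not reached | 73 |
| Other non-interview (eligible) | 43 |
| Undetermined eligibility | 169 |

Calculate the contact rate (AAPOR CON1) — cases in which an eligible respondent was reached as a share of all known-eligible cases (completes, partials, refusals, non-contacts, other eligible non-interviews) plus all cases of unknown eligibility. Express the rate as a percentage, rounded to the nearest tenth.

Top: 463 + 19 + 238 + 43 = 763
Base: 463 + 19 + 238 + 73 + 43 + 169 = 1005
CON1 = 763 / 1005 = 0.7592

75.9%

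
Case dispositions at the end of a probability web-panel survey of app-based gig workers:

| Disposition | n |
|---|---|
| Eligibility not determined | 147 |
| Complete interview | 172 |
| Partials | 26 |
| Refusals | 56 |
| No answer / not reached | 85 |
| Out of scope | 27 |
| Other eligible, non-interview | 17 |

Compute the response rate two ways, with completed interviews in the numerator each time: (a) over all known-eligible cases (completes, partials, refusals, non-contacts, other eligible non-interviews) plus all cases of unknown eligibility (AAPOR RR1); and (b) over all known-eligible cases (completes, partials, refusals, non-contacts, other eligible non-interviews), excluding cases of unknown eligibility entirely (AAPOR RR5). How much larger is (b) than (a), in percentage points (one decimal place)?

Num = 172
Denom = 172 + 26 + 56 + 85 + 17 + 147 = 503
RR1 = 172 / 503 = 0.3419
Denom = 172 + 26 + 56 + 85 + 17 = 356
RR5 = 172 / 356 = 0.4831
Difference = 48.31 − 34.19 = 14.12 percentage points

14.1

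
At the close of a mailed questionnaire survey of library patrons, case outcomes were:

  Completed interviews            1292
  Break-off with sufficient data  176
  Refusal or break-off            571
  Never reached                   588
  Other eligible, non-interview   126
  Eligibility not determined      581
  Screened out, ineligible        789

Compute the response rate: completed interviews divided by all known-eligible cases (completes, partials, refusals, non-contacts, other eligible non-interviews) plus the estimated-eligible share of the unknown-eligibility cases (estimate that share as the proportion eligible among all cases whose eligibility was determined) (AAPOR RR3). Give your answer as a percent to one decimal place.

Top → 1292
Known eligible → 1292 + 176 + 571 + 588 + 126 = 2753
e = 2753 / (2753 + 789) = 2753 / 3542 = 0.7772
e × U → 0.7772 × 581 = 451.55
Base → 2753 + 451.55 = 3204.55
RR3 = 1292 / 3204.55 = 0.4032

40.3%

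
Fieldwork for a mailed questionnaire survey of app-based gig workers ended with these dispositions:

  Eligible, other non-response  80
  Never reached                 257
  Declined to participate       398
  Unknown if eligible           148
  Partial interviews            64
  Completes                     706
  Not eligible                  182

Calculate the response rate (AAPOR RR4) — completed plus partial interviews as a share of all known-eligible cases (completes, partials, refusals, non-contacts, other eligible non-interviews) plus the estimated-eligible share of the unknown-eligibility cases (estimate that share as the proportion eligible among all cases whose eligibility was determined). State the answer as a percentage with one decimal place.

Num → 706 + 64 = 770
Known eligible → 706 + 64 + 398 + 257 + 80 = 1505
e = 1505 / (1505 + 182) = 1505 / 1687 = 0.8921
e × U → 0.8921 × 148 = 132.03
Denom → 1505 + 132.03 = 1637.03
RR4 = 770 / 1637.03 = 0.4704

47.0%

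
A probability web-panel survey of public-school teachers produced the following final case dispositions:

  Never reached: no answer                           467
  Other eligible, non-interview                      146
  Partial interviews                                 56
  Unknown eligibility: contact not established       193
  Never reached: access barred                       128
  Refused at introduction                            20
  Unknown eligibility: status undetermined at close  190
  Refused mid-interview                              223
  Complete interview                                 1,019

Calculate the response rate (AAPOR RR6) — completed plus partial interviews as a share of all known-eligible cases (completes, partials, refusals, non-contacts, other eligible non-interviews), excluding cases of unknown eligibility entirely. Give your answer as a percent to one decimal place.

Refusal or break-off = 20 + 223 = 243
No answer / not reached = 467 + 128 = 595
Eligibility not determined = 193 + 190 = 383
Num → 1019 + 56 = 1075
Denominator → 1019 + 56 + 243 + 595 + 146 = 2059
RR6 = 1075 / 2059 = 0.5221

52.2%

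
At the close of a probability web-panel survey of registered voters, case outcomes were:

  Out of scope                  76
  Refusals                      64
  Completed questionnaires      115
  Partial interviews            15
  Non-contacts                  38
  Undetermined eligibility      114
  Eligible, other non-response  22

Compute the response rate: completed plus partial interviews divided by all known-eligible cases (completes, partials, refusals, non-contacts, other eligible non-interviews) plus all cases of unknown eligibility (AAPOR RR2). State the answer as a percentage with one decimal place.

Numerator → 115 + 15 = 130
Base → 115 + 15 + 64 + 38 + 22 + 114 = 368
RR2 = 130 / 368 = 0.3533

35.3%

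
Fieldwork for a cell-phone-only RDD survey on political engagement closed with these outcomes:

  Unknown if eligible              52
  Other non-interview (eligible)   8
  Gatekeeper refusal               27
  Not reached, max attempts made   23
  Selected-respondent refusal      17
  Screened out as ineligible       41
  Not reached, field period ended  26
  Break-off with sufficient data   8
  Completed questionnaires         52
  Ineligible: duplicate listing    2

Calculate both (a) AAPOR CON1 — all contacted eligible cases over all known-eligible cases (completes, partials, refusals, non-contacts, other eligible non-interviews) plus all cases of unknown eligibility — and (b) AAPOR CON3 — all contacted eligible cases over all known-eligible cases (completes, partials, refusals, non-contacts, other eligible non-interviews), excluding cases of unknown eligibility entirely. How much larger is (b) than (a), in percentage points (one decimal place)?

Refusals = 27 + 17 = 44
No answer / not reached = 26 + 23 = 49
Screened out, ineligible = 41 + 2 = 43
Numerator = 52 + 8 + 44 + 8 = 112
Base = 52 + 8 + 44 + 49 + 8 + 52 = 213
CON1 = 112 / 213 = 0.5258
Base = 52 + 8 + 44 + 49 + 8 = 161
CON3 = 112 / 161 = 0.6957
Difference = 69.57 − 52.58 = 16.99 percentage points

17.0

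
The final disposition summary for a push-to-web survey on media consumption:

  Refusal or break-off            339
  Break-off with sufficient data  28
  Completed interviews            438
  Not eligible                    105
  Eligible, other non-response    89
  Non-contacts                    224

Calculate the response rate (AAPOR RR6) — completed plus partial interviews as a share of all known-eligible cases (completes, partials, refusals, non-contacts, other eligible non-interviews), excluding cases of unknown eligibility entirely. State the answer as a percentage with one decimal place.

41.7%

Num → 438 + 28 = 466
Denom → 438 + 28 + 339 + 224 + 89 = 1118
RR6 = 466 / 1118 = 0.4168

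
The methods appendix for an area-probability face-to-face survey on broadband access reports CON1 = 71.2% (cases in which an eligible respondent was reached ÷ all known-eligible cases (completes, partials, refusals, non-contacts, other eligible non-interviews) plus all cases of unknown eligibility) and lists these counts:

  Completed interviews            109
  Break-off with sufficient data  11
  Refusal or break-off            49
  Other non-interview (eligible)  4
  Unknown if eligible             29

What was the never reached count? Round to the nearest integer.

41

Top = 109 + 11 + 49 + 4 = 173
CON1 = 173 / D = 0.712
D = 173 / 0.712 = 243.0
Rest of base = 202
never reached = 243.0 − 202 ≈ 41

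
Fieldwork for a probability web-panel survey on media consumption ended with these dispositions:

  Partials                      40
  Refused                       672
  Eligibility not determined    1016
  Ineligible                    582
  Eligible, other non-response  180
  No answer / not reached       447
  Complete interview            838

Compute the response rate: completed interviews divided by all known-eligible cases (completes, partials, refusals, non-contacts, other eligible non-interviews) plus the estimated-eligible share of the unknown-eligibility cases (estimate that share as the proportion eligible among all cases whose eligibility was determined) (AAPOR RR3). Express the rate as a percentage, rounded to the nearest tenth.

28.1%

Top: 838
Eligible (known): 838 + 40 + 672 + 447 + 180 = 2177
e = 2177 / (2177 + 582) = 2177 / 2759 = 0.7891
Estimated eligible among unknowns: 0.7891 × 1016 = 801.73
Base: 2177 + 801.73 = 2978.73
RR3 = 838 / 2978.73 = 0.2813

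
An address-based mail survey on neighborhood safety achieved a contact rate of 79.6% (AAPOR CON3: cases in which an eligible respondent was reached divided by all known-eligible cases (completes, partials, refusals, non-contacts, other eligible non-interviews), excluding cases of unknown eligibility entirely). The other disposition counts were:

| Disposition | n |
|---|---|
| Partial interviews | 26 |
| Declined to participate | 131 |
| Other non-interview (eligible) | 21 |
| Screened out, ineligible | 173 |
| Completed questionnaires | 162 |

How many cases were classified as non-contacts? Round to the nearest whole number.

87

Num = 162 + 26 + 131 + 21 = 340
CON3 = 340 / D = 0.796
D = 340 / 0.796 = 427.1
Other denominator terms total 340
non-contacts = 427.1 − 340 ≈ 87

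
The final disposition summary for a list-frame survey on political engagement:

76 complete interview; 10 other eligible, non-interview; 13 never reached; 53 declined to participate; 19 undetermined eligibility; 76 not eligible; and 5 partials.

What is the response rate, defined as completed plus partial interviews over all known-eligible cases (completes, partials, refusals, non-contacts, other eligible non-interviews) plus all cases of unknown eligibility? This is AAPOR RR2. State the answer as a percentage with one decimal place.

Top: 76 + 5 = 81
Denominator: 76 + 5 + 53 + 13 + 10 + 19 = 176
RR2 = 81 / 176 = 0.4602

46.0%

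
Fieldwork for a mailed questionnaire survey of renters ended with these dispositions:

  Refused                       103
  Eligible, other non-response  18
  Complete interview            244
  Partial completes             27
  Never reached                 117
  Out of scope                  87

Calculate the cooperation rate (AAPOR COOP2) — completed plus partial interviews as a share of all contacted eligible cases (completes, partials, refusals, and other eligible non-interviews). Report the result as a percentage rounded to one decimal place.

69.1%

Top → 244 + 27 = 271
Base → 244 + 27 + 103 + 18 = 392
COOP2 = 271 / 392 = 0.6913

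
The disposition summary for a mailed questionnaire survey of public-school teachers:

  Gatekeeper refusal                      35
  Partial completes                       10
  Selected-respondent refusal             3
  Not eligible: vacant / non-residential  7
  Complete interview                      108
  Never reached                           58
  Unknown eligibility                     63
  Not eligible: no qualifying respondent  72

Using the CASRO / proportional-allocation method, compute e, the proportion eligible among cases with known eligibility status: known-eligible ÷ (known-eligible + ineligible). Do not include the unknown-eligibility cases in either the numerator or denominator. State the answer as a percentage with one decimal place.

Declined to participate = 35 + 3 = 38
Ineligible = 72 + 7 = 79
Known eligible: 108 + 10 + 38 + 58 = 214
e = 214 / (214 + 79) = 214 / 293 = 0.7304

73.0%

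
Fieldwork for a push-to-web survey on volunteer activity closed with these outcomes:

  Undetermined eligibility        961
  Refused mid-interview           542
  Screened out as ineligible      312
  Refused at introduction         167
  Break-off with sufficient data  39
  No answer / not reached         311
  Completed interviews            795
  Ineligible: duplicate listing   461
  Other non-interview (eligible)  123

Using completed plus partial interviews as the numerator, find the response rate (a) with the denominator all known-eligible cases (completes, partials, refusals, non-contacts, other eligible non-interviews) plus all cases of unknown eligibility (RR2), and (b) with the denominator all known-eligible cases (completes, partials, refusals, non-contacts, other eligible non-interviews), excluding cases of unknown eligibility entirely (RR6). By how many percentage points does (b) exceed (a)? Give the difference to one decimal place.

13.8

Declined to participate = 167 + 542 = 709
Not eligible = 312 + 461 = 773
Top → 795 + 39 = 834
Base → 795 + 39 + 709 + 311 + 123 + 961 = 2938
RR2 = 834 / 2938 = 0.2839
Base → 795 + 39 + 709 + 311 + 123 = 1977
RR6 = 834 / 1977 = 0.4219
Difference = 42.19 − 28.39 = 13.80 percentage points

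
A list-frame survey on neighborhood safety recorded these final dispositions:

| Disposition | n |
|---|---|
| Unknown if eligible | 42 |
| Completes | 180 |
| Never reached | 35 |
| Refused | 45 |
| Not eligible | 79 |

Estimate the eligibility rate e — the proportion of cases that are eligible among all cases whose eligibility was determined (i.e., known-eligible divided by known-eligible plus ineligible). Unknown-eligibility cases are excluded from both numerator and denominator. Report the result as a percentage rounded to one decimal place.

76.7%

Eligible (known) = 180 + 45 + 35 = 260
e = 260 / (260 + 79) = 260 / 339 = 0.7670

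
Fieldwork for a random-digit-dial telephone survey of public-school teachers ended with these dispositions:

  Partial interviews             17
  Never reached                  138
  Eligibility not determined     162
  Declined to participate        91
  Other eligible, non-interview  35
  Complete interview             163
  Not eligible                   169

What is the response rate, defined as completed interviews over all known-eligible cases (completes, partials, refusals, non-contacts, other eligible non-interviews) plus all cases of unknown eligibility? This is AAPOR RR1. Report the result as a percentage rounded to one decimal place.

26.9%

Num → 163
Base → 163 + 17 + 91 + 138 + 35 + 162 = 606
RR1 = 163 / 606 = 0.2690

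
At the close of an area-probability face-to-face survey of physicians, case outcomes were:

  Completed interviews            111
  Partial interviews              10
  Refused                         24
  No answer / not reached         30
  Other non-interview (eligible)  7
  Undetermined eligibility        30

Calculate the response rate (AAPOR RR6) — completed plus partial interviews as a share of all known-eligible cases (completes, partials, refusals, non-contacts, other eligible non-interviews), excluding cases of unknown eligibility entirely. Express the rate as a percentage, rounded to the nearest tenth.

Numerator → 111 + 10 = 121
Denom → 111 + 10 + 24 + 30 + 7 = 182
RR6 = 121 / 182 = 0.6648

66.5%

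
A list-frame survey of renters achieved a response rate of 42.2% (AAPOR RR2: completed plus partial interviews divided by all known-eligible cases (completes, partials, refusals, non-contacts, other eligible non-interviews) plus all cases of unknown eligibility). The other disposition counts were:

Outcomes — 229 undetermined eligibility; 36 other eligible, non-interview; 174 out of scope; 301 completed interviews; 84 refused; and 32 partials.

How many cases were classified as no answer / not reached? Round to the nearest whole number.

107

Top = 301 + 32 = 333
RR2 = 333 / D = 0.422
D = 333 / 0.422 = 789.1
Other denominator terms total 682
no answer / not reached = 789.1 − 682 ≈ 107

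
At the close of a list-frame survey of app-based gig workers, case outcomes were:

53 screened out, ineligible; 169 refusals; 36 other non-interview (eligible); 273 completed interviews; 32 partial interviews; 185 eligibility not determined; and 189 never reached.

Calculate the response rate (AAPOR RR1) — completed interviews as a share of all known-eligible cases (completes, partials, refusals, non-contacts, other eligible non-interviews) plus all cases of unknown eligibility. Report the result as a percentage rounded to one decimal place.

30.9%

Numerator: 273
Denominator: 273 + 32 + 169 + 189 + 36 + 185 = 884
RR1 = 273 / 884 = 0.3088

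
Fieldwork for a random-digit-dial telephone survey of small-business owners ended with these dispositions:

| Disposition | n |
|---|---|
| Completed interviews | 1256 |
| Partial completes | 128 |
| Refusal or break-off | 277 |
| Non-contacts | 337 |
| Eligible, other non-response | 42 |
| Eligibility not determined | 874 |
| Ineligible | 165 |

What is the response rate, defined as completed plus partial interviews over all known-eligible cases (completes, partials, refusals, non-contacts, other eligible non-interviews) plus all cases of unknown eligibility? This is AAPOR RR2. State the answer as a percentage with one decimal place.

47.5%

Top: 1256 + 128 = 1384
Denom: 1256 + 128 + 277 + 337 + 42 + 874 = 2914
RR2 = 1384 / 2914 = 0.4749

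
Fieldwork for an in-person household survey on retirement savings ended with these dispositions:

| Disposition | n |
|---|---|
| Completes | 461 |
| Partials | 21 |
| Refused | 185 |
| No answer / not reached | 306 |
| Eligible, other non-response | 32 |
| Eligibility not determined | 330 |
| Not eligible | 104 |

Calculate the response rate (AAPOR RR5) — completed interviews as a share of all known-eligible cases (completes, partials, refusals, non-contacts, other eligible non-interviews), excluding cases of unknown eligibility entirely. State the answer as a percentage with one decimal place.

45.9%

Num: 461
Base: 461 + 21 + 185 + 306 + 32 = 1005
RR5 = 461 / 1005 = 0.4587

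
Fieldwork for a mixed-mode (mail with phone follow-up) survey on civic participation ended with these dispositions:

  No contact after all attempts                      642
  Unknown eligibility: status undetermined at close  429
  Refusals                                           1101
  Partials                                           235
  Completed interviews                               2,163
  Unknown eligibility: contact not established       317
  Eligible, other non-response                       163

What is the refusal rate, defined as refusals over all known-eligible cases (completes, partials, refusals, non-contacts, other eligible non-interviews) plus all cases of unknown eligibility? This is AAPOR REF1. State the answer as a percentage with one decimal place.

Unknown if eligible = 317 + 429 = 746
Numerator: 1101
Denominator: 2163 + 235 + 1101 + 642 + 163 + 746 = 5050
REF1 = 1101 / 5050 = 0.2180

21.8%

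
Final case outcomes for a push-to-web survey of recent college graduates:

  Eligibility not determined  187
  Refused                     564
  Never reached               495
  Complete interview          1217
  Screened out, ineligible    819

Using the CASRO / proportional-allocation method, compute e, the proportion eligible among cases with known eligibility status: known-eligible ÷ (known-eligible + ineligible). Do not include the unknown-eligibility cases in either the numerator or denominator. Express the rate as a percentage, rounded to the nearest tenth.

Determined eligible: 1217 + 564 + 495 = 2276
e = 2276 / (2276 + 819) = 2276 / 3095 = 0.7354

73.5%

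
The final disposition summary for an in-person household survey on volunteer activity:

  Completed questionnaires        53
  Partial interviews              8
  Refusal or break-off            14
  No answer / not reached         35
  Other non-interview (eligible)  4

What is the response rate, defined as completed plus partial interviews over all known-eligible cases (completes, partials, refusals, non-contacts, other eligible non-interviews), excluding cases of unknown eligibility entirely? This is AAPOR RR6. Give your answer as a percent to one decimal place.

Num = 53 + 8 = 61
Denominator = 53 + 8 + 14 + 35 + 4 = 114
RR6 = 61 / 114 = 0.5351

53.5%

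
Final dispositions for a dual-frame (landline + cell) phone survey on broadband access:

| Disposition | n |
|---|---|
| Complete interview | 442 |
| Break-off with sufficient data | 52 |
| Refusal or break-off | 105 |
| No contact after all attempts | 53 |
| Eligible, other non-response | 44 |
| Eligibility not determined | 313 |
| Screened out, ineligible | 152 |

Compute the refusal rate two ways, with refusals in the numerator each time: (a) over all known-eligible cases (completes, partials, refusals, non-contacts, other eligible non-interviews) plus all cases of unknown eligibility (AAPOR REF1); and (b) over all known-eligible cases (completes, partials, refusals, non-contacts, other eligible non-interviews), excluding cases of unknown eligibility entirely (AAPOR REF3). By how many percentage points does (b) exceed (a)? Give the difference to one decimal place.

4.7

Num = 105
Denominator = 442 + 52 + 105 + 53 + 44 + 313 = 1009
REF1 = 105 / 1009 = 0.1041
Denominator = 442 + 52 + 105 + 53 + 44 = 696
REF3 = 105 / 696 = 0.1509
Difference = 15.09 − 10.41 = 4.68 percentage points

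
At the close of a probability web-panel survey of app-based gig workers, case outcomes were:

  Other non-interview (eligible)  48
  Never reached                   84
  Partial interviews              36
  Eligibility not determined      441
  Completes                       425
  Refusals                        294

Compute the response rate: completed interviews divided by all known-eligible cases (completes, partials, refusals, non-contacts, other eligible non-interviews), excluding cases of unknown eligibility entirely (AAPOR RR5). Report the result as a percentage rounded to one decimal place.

47.9%

Top → 425
Denom → 425 + 36 + 294 + 84 + 48 = 887
RR5 = 425 / 887 = 0.4791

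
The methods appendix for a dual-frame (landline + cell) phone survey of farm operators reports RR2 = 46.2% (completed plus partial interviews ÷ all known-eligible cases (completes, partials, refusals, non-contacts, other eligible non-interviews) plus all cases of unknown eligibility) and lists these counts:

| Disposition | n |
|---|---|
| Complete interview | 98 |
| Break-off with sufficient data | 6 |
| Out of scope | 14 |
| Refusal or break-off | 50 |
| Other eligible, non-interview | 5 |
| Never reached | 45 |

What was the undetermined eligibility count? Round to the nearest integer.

Numerator → 98 + 6 = 104
RR2 = 104 / D = 0.462
D = 104 / 0.462 = 225.1
Remaining denominator categories sum to 204
undetermined eligibility = 225.1 − 204 ≈ 21

21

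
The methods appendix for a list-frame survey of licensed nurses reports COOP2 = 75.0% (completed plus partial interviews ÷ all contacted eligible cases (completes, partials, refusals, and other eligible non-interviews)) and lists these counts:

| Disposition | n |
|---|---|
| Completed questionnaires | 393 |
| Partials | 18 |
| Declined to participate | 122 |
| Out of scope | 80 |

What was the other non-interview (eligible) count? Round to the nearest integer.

15

Num: 393 + 18 = 411
COOP2 = 411 / D = 0.750
D = 411 / 0.750 = 548.0
Rest of base = 533
other non-interview (eligible) = 548.0 − 533 ≈ 15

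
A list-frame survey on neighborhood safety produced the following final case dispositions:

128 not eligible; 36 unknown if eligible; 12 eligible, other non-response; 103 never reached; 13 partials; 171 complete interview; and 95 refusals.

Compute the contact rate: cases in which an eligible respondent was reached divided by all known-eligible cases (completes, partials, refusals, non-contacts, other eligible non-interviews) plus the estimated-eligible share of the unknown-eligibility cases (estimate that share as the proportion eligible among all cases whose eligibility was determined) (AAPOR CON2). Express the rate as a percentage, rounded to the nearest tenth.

Numerator: 171 + 13 + 95 + 12 = 291
Known eligible: 171 + 13 + 95 + 103 + 12 = 394
e = 394 / (394 + 128) = 394 / 522 = 0.7548
Estimated eligible among unknowns: 0.7548 × 36 = 27.17
Denom: 394 + 27.17 = 421.17
CON2 = 291 / 421.17 = 0.6909

69.1%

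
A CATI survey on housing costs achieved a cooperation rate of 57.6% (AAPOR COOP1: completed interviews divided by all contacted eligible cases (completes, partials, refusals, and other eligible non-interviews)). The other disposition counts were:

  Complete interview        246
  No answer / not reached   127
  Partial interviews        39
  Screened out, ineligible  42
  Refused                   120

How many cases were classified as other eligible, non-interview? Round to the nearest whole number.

COOP1 = 246 / D = 0.576
D = 246 / 0.576 = 427.1
Other denominator terms total 405
other eligible, non-interview = 427.1 − 405 ≈ 22

22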